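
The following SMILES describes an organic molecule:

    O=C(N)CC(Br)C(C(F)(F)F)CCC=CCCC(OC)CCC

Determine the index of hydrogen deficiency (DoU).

2

Molecular formula: C16H27BrF3NO2.
DoU = (2C + 2 + N − H − X) / 2, where X is the halogen count and O/S are ignored.
    = (2·16 + 2 + 1 − 27 − 4) / 2 = 4 / 2 = 2.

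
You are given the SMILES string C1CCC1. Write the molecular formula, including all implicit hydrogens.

Walk through each heavy atom and fill implicit hydrogens from standard valence (C 4, N 3, O 2, S 2, halogen 1):
  atom 1: C, bond orders sum to 2 (valence 4) → 2 H
  atom 2: C, bond orders sum to 2 (valence 4) → 2 H
  atom 3: C, bond orders sum to 2 (valence 4) → 2 H
  atom 4: C, bond orders sum to 2 (valence 4) → 2 H
Totals → C:4, H:8.
In Hill order: C4H8.

C4H8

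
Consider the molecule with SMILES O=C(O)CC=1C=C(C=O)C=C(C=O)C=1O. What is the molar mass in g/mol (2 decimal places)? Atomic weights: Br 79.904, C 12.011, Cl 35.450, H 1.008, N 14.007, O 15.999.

208.17 g/mol

First, the molecular formula is C10H8O5 (counting implicit H from valence).
  C: 10 × 12.011 = 120.110
  H: 8 × 1.008 = 8.064
  O: 5 × 15.999 = 79.995
Sum: 10×12.011 + 8×1.008 + 5×15.999 = 208.169 → 208.17 g/mol.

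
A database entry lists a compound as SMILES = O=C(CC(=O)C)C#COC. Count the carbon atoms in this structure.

7

Count every carbon token in the SMILES (each C, including those in ring-closure positions and inside branches).
Carbon count: 7.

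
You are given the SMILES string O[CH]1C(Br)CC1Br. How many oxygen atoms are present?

1

Scan the SMILES for O atoms (remember two-letter symbols like Cl and Br are single atoms).
Oxygen count: 1.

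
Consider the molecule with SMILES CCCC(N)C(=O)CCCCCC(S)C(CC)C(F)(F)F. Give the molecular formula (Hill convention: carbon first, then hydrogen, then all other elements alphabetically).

Walk through each heavy atom and fill implicit hydrogens from standard valence (C 4, N 3, O 2, S 2, halogen 1):
  atom 1: C, bond orders sum to 1 (valence 4) → 3 H
  atom 2: C, bond orders sum to 2 (valence 4) → 2 H
  atom 3: C, bond orders sum to 2 (valence 4) → 2 H
  atom 4: C, bond orders sum to 3 (valence 4) → 1 H
  atom 5: N, bond orders sum to 1 (valence 3) → 2 H
  atom 6: C, bond orders sum to 4 (valence 4) → 0 H
  atom 7: O, bond orders sum to 2 (valence 2) → 0 H
  atom 8: C, bond orders sum to 2 (valence 4) → 2 H
  atom 9: C, bond orders sum to 2 (valence 4) → 2 H
  atom 10: C, bond orders sum to 2 (valence 4) → 2 H
  atom 11: C, bond orders sum to 2 (valence 4) → 2 H
  atom 12: C, bond orders sum to 2 (valence 4) → 2 H
  atom 13: C, bond orders sum to 3 (valence 4) → 1 H
  atom 14: S, bond orders sum to 1 (valence 2) → 1 H
  atom 15: C, bond orders sum to 3 (valence 4) → 1 H
  atom 16: C, bond orders sum to 2 (valence 4) → 2 H
  atom 17: C, bond orders sum to 1 (valence 4) → 3 H
  atom 18: C, bond orders sum to 4 (valence 4) → 0 H
  atom 19: F (halogen, monovalent) → 0 H
  atom 20: F (halogen, monovalent) → 0 H
  atom 21: F (halogen, monovalent) → 0 H
Totals → C:15, H:28, F:3, N:1, O:1, S:1.

C15H28F3NOS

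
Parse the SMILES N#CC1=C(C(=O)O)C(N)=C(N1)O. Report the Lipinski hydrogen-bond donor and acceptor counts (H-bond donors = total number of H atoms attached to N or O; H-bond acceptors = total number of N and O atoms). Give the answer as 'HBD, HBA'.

Donors: find every N or O and count the H atoms it carries.
  atom 1 (N): bond orders sum to 3 → 0 H
  atom 6 (O): bond orders sum to 2 → 0 H
  atom 7 (O): bond orders sum to 1 → 1 H
  atom 9 (N): bond orders sum to 1 → 2 H
  atom 11 (N): bond orders sum to 2 → 1 H
  atom 12 (O): bond orders sum to 1 → 1 H
Lipinski HBD = 5.
Acceptors: N atoms = 3, O atoms = 3 → HBA = 6.

5, 6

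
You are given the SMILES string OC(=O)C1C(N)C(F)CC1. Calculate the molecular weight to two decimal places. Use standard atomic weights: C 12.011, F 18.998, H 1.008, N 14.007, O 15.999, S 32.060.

First, the molecular formula is C6H10FNO2 (counting implicit H from valence).
  C: 6 × 12.011 = 72.066
  F: 1 × 18.998 = 18.998
  H: 10 × 1.008 = 10.080
  N: 1 × 14.007 = 14.007
  O: 2 × 15.999 = 31.998
Sum: 6×12.011 + 1×18.998 + 10×1.008 + 1×14.007 + 2×15.999 = 147.149 → 147.15 g/mol.

147.15 g/mol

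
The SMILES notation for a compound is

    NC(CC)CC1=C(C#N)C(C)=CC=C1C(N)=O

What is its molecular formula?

C13H17N3O

Walk through each heavy atom and fill implicit hydrogens from standard valence (C 4, N 3, O 2, S 2, halogen 1):
  atom 1: N, bond orders sum to 1 (valence 3) → 2 H
  atom 2: C, bond orders sum to 3 (valence 4) → 1 H
  atom 3: C, bond orders sum to 2 (valence 4) → 2 H
  atom 4: C, bond orders sum to 1 (valence 4) → 3 H
  atom 5: C, bond orders sum to 2 (valence 4) → 2 H
  atom 6: C, bond orders sum to 4 (valence 4) → 0 H
  atom 7: C, bond orders sum to 4 (valence 4) → 0 H
  atom 8: C, bond orders sum to 4 (valence 4) → 0 H
  atom 9: N, bond orders sum to 3 (valence 3) → 0 H
  atom 10: C, bond orders sum to 4 (valence 4) → 0 H
  atom 11: C, bond orders sum to 1 (valence 4) → 3 H
  atom 12: C, bond orders sum to 3 (valence 4) → 1 H
  atom 13: C, bond orders sum to 3 (valence 4) → 1 H
  atom 14: C, bond orders sum to 4 (valence 4) → 0 H
  atom 15: C, bond orders sum to 4 (valence 4) → 0 H
  atom 16: N, bond orders sum to 1 (valence 3) → 2 H
  atom 17: O, bond orders sum to 2 (valence 2) → 0 H
Totals → C:13, H:17, N:3, O:1.
In Hill order: C13H17N3O.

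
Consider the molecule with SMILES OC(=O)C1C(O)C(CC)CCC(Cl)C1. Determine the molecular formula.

C10H17ClO3

Walk through each heavy atom and fill implicit hydrogens from standard valence (C 4, N 3, O 2, S 2, halogen 1):
  atom 1: O, bond orders sum to 1 (valence 2) → 1 H
  atom 2: C, bond orders sum to 4 (valence 4) → 0 H
  atom 3: O, bond orders sum to 2 (valence 2) → 0 H
  atom 4: C, bond orders sum to 3 (valence 4) → 1 H
  atom 5: C, bond orders sum to 3 (valence 4) → 1 H
  atom 6: O, bond orders sum to 1 (valence 2) → 1 H
  atom 7: C, bond orders sum to 3 (valence 4) → 1 H
  atom 8: C, bond orders sum to 2 (valence 4) → 2 H
  atom 9: C, bond orders sum to 1 (valence 4) → 3 H
  atom 10: C, bond orders sum to 2 (valence 4) → 2 H
  atom 11: C, bond orders sum to 2 (valence 4) → 2 H
  atom 12: C, bond orders sum to 3 (valence 4) → 1 H
  atom 13: Cl (halogen, monovalent) → 0 H
  atom 14: C, bond orders sum to 2 (valence 4) → 2 H
Totals → C:10, H:17, Cl:1, O:3.
In Hill order: C10H17ClO3.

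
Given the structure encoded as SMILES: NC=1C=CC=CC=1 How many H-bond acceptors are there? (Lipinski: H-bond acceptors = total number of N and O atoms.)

1

N atoms: 1; O atoms: 0.
Lipinski HBA = 1 + 0 = 1.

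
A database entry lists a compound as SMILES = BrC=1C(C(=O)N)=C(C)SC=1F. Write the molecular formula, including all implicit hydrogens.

C6H5BrFNOS

Walk through each heavy atom and fill implicit hydrogens from standard valence (C 4, N 3, O 2, S 2, halogen 1):
  atom 1: Br (halogen, monovalent) → 0 H
  atom 2: C, bond orders sum to 4 (valence 4) → 0 H
  atom 3: C, bond orders sum to 4 (valence 4) → 0 H
  atom 4: C, bond orders sum to 4 (valence 4) → 0 H
  atom 5: O, bond orders sum to 2 (valence 2) → 0 H
  atom 6: N, bond orders sum to 1 (valence 3) → 2 H
  atom 7: C, bond orders sum to 4 (valence 4) → 0 H
  atom 8: C, bond orders sum to 1 (valence 4) → 3 H
  atom 9: S, bond orders sum to 2 (valence 2) → 0 H
  atom 10: C, bond orders sum to 4 (valence 4) → 0 H
  atom 11: F (halogen, monovalent) → 0 H
Totals → C:6, H:5, Br:1, F:1, N:1, O:1, S:1.
In Hill order: C6H5BrFNOS.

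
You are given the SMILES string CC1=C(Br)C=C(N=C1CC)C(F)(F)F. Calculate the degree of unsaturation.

Degree of unsaturation = (number of rings) + (number of π bonds).
Ring closures in the SMILES: 1.
π bonds: 3 double bonds (each 1 DoU) → 3 DoU from unsaturation.
Total DoU = 1 + 3 = 4.

4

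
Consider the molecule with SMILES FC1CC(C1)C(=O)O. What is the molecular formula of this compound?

Walk through each heavy atom and fill implicit hydrogens from standard valence (C 4, N 3, O 2, S 2, halogen 1):
  atom 1: F (halogen, monovalent) → 0 H
  atom 2: C, bond orders sum to 3 (valence 4) → 1 H
  atom 3: C, bond orders sum to 2 (valence 4) → 2 H
  atom 4: C, bond orders sum to 3 (valence 4) → 1 H
  atom 5: C, bond orders sum to 2 (valence 4) → 2 H
  atom 6: C, bond orders sum to 4 (valence 4) → 0 H
  atom 7: O, bond orders sum to 2 (valence 2) → 0 H
  atom 8: O, bond orders sum to 1 (valence 2) → 1 H
Totals → C:5, H:7, F:1, O:2.
In Hill order: C5H7FO2.

C5H7FO2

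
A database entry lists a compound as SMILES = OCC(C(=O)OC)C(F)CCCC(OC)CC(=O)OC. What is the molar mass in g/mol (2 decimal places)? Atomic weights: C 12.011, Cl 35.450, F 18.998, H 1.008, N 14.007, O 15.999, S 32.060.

First, the molecular formula is C13H23FO6 (counting implicit H from valence).
  C: 13 × 12.011 = 156.143
  F: 1 × 18.998 = 18.998
  H: 23 × 1.008 = 23.184
  O: 6 × 15.999 = 95.994
Sum: 13×12.011 + 1×18.998 + 23×1.008 + 6×15.999 = 294.319 → 294.32 g/mol.

294.32 g/mol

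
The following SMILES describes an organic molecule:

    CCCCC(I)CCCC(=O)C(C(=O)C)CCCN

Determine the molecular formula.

Walk through each heavy atom and fill implicit hydrogens from standard valence (C 4, N 3, O 2, S 2, halogen 1):
  atom 1: C, bond orders sum to 1 (valence 4) → 3 H
  atom 2: C, bond orders sum to 2 (valence 4) → 2 H
  atom 3: C, bond orders sum to 2 (valence 4) → 2 H
  atom 4: C, bond orders sum to 2 (valence 4) → 2 H
  atom 5: C, bond orders sum to 3 (valence 4) → 1 H
  atom 6: I (halogen, monovalent) → 0 H
  atom 7: C, bond orders sum to 2 (valence 4) → 2 H
  atom 8: C, bond orders sum to 2 (valence 4) → 2 H
  atom 9: C, bond orders sum to 2 (valence 4) → 2 H
  atom 10: C, bond orders sum to 4 (valence 4) → 0 H
  atom 11: O, bond orders sum to 2 (valence 2) → 0 H
  atom 12: C, bond orders sum to 3 (valence 4) → 1 H
  atom 13: C, bond orders sum to 4 (valence 4) → 0 H
  atom 14: O, bond orders sum to 2 (valence 2) → 0 H
  atom 15: C, bond orders sum to 1 (valence 4) → 3 H
  atom 16: C, bond orders sum to 2 (valence 4) → 2 H
  atom 17: C, bond orders sum to 2 (valence 4) → 2 H
  atom 18: C, bond orders sum to 2 (valence 4) → 2 H
  atom 19: N, bond orders sum to 1 (valence 3) → 2 H
Totals → C:15, H:28, I:1, N:1, O:2.
In Hill order: C15H28INO2.

C15H28INO2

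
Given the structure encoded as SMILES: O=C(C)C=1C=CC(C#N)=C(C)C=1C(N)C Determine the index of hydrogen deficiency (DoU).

Molecular formula: C12H14N2O.
DoU = (2C + 2 + N − H − X) / 2, where X is the halogen count and O/S are ignored.
    = (2·12 + 2 + 2 − 14 − 0) / 2 = 14 / 2 = 7.

7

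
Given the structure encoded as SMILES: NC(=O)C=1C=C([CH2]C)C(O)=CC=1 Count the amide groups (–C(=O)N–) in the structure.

The amide motif appears at heavy-atom position 2 in the SMILES.
Other groups present: 1 hydroxyl.
Amide count: 1.

1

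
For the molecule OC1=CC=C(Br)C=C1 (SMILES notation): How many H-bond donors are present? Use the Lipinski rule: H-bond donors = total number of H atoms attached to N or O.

1

Donors: find every N or O and count the H atoms it carries.
  atom 1 (O): bond orders sum to 1 → 1 H
Lipinski HBD = 1.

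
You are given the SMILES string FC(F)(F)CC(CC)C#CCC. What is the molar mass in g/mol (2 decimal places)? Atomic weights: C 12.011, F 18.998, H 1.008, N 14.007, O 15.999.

First, the molecular formula is C9H13F3 (counting implicit H from valence).
  C: 9 × 12.011 = 108.099
  F: 3 × 18.998 = 56.994
  H: 13 × 1.008 = 13.104
Sum: 9×12.011 + 3×18.998 + 13×1.008 = 178.197 → 178.20 g/mol.

178.20 g/mol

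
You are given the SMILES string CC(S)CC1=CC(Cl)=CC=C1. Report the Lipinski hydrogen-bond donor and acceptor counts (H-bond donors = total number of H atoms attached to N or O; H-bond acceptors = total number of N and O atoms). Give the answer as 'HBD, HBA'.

Donors: find every N or O and count the H atoms it carries.
  (no N or O atoms present)
Lipinski HBD = 0.
Acceptors: N atoms = 0, O atoms = 0 → HBA = 0.

0, 0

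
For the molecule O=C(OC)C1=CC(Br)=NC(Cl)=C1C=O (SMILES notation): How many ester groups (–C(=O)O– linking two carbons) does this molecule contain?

The ester motif appears at heavy-atom position 2 in the SMILES.
Other groups present: 1 aldehyde.
Ester count: 1.

1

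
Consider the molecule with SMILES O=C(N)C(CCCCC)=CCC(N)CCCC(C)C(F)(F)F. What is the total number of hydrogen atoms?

Walk through each heavy atom and fill implicit hydrogens from standard valence (C 4, N 3, O 2, S 2, halogen 1):
  atom 1: O, bond orders sum to 2 (valence 2) → 0 H
  atom 2: C, bond orders sum to 4 (valence 4) → 0 H
  atom 3: N, bond orders sum to 1 (valence 3) → 2 H
  atom 4: C, bond orders sum to 4 (valence 4) → 0 H
  atom 5: C, bond orders sum to 2 (valence 4) → 2 H
  atom 6: C, bond orders sum to 2 (valence 4) → 2 H
  atom 7: C, bond orders sum to 2 (valence 4) → 2 H
  atom 8: C, bond orders sum to 2 (valence 4) → 2 H
  atom 9: C, bond orders sum to 1 (valence 4) → 3 H
  atom 10: C, bond orders sum to 3 (valence 4) → 1 H
  atom 11: C, bond orders sum to 2 (valence 4) → 2 H
  atom 12: C, bond orders sum to 3 (valence 4) → 1 H
  atom 13: N, bond orders sum to 1 (valence 3) → 2 H
  atom 14: C, bond orders sum to 2 (valence 4) → 2 H
  atom 15: C, bond orders sum to 2 (valence 4) → 2 H
  atom 16: C, bond orders sum to 2 (valence 4) → 2 H
  atom 17: C, bond orders sum to 3 (valence 4) → 1 H
  atom 18: C, bond orders sum to 1 (valence 4) → 3 H
  atom 19: C, bond orders sum to 4 (valence 4) → 0 H
  atom 20: F (halogen, monovalent) → 0 H
  atom 21: F (halogen, monovalent) → 0 H
  atom 22: F (halogen, monovalent) → 0 H
Total hydrogens: 29.

29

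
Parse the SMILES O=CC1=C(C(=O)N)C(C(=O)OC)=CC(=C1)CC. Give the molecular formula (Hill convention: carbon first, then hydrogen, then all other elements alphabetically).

Walk through each heavy atom and fill implicit hydrogens from standard valence (C 4, N 3, O 2, S 2, halogen 1):
  atom 1: O, bond orders sum to 2 (valence 2) → 0 H
  atom 2: C, bond orders sum to 3 (valence 4) → 1 H
  atom 3: C, bond orders sum to 4 (valence 4) → 0 H
  atom 4: C, bond orders sum to 4 (valence 4) → 0 H
  atom 5: C, bond orders sum to 4 (valence 4) → 0 H
  atom 6: O, bond orders sum to 2 (valence 2) → 0 H
  atom 7: N, bond orders sum to 1 (valence 3) → 2 H
  atom 8: C, bond orders sum to 4 (valence 4) → 0 H
  atom 9: C, bond orders sum to 4 (valence 4) → 0 H
  atom 10: O, bond orders sum to 2 (valence 2) → 0 H
  atom 11: O, bond orders sum to 2 (valence 2) → 0 H
  atom 12: C, bond orders sum to 1 (valence 4) → 3 H
  atom 13: C, bond orders sum to 3 (valence 4) → 1 H
  atom 14: C, bond orders sum to 4 (valence 4) → 0 H
  atom 15: C, bond orders sum to 3 (valence 4) → 1 H
  atom 16: C, bond orders sum to 2 (valence 4) → 2 H
  atom 17: C, bond orders sum to 1 (valence 4) → 3 H
Totals → C:12, H:13, N:1, O:4.

C12H13NO4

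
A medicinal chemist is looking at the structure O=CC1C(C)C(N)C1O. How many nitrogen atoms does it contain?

1

Scan the SMILES for N atoms (remember two-letter symbols like Cl and Br are single atoms).
Nitrogen count: 1.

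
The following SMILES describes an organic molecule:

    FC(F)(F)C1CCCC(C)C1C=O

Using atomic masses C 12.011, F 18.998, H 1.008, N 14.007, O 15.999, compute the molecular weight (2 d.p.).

First, the molecular formula is C9H13F3O (counting implicit H from valence).
  C: 9 × 12.011 = 108.099
  F: 3 × 18.998 = 56.994
  H: 13 × 1.008 = 13.104
  O: 1 × 15.999 = 15.999
Sum: 9×12.011 + 3×18.998 + 13×1.008 + 1×15.999 = 194.196 → 194.20 g/mol.

194.20 g/mol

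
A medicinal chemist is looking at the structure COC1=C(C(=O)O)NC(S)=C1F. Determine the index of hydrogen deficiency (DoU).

Degree of unsaturation = (number of rings) + (number of π bonds).
Ring closures in the SMILES: 1.
π bonds: 3 double bonds (each 1 DoU) → 3 DoU from unsaturation.
Total DoU = 1 + 3 = 4.

4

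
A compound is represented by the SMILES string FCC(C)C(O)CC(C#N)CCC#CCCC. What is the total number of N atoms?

Scan the SMILES for N atoms (remember two-letter symbols like Cl and Br are single atoms).
Nitrogen count: 1.

1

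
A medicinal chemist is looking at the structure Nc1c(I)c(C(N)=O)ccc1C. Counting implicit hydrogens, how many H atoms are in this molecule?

Walk through each heavy atom and fill implicit hydrogens from standard valence (C 4, N 3, O 2, S 2, halogen 1); for lowercase aromatic atoms, an aromatic c carries 1 H when it has two neighbours and 0 H with three, and aromatic n carries 0 H:
  atom 1: N, bond orders sum to 1 (valence 3) → 2 H
  atom 2: aromatic c, 3 neighbours → 0 H
  atom 3: aromatic c, 3 neighbours → 0 H
  atom 4: I (halogen, monovalent) → 0 H
  atom 5: aromatic c, 3 neighbours → 0 H
  atom 6: C, bond orders sum to 4 (valence 4) → 0 H
  atom 7: N, bond orders sum to 1 (valence 3) → 2 H
  atom 8: O, bond orders sum to 2 (valence 2) → 0 H
  atom 9: aromatic c, 2 neighbours → 1 H
  atom 10: aromatic c, 2 neighbours → 1 H
  atom 11: aromatic c, 3 neighbours → 0 H
  atom 12: C, bond orders sum to 1 (valence 4) → 3 H
Total hydrogens: 9.

9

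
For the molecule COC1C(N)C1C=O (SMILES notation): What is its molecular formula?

C5H9NO2

Walk through each heavy atom and fill implicit hydrogens from standard valence (C 4, N 3, O 2, S 2, halogen 1):
  atom 1: C, bond orders sum to 1 (valence 4) → 3 H
  atom 2: O, bond orders sum to 2 (valence 2) → 0 H
  atom 3: C, bond orders sum to 3 (valence 4) → 1 H
  atom 4: C, bond orders sum to 3 (valence 4) → 1 H
  atom 5: N, bond orders sum to 1 (valence 3) → 2 H
  atom 6: C, bond orders sum to 3 (valence 4) → 1 H
  atom 7: C, bond orders sum to 3 (valence 4) → 1 H
  atom 8: O, bond orders sum to 2 (valence 2) → 0 H
Totals → C:5, H:9, N:1, O:2.
In Hill order: C5H9NO2.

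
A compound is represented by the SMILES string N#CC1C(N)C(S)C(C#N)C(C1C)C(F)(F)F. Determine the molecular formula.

Walk through each heavy atom and fill implicit hydrogens from standard valence (C 4, N 3, O 2, S 2, halogen 1):
  atom 1: N, bond orders sum to 3 (valence 3) → 0 H
  atom 2: C, bond orders sum to 4 (valence 4) → 0 H
  atom 3: C, bond orders sum to 3 (valence 4) → 1 H
  atom 4: C, bond orders sum to 3 (valence 4) → 1 H
  atom 5: N, bond orders sum to 1 (valence 3) → 2 H
  atom 6: C, bond orders sum to 3 (valence 4) → 1 H
  atom 7: S, bond orders sum to 1 (valence 2) → 1 H
  atom 8: C, bond orders sum to 3 (valence 4) → 1 H
  atom 9: C, bond orders sum to 4 (valence 4) → 0 H
  atom 10: N, bond orders sum to 3 (valence 3) → 0 H
  atom 11: C, bond orders sum to 3 (valence 4) → 1 H
  atom 12: C, bond orders sum to 3 (valence 4) → 1 H
  atom 13: C, bond orders sum to 1 (valence 4) → 3 H
  atom 14: C, bond orders sum to 4 (valence 4) → 0 H
  atom 15: F (halogen, monovalent) → 0 H
  atom 16: F (halogen, monovalent) → 0 H
  atom 17: F (halogen, monovalent) → 0 H
Totals → C:10, H:12, F:3, N:3, S:1.
In Hill order: C10H12F3N3S.

C10H12F3N3S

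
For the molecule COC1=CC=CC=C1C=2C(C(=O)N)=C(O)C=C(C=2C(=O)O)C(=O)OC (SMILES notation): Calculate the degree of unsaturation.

11

Molecular formula: C17H15NO7.
DoU = (2C + 2 + N − H − X) / 2, where X is the halogen count and O/S are ignored.
    = (2·17 + 2 + 1 − 15 − 0) / 2 = 22 / 2 = 11.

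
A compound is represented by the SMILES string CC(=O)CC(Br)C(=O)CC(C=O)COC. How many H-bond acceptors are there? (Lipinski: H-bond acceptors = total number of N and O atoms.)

N atoms: 0; O atoms: 4.
Lipinski HBA = 0 + 4 = 4.

4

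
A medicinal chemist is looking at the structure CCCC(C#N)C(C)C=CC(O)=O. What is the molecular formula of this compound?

Walk through each heavy atom and fill implicit hydrogens from standard valence (C 4, N 3, O 2, S 2, halogen 1):
  atom 1: C, bond orders sum to 1 (valence 4) → 3 H
  atom 2: C, bond orders sum to 2 (valence 4) → 2 H
  atom 3: C, bond orders sum to 2 (valence 4) → 2 H
  atom 4: C, bond orders sum to 3 (valence 4) → 1 H
  atom 5: C, bond orders sum to 4 (valence 4) → 0 H
  atom 6: N, bond orders sum to 3 (valence 3) → 0 H
  atom 7: C, bond orders sum to 3 (valence 4) → 1 H
  atom 8: C, bond orders sum to 1 (valence 4) → 3 H
  atom 9: C, bond orders sum to 3 (valence 4) → 1 H
  atom 10: C, bond orders sum to 3 (valence 4) → 1 H
  atom 11: C, bond orders sum to 4 (valence 4) → 0 H
  atom 12: O, bond orders sum to 1 (valence 2) → 1 H
  atom 13: O, bond orders sum to 2 (valence 2) → 0 H
Totals → C:10, H:15, N:1, O:2.
In Hill order: C10H15NO2.

C10H15NO2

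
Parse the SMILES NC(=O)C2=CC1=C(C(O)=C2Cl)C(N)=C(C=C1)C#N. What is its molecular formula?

Walk through each heavy atom and fill implicit hydrogens from standard valence (C 4, N 3, O 2, S 2, halogen 1):
  atom 1: N, bond orders sum to 1 (valence 3) → 2 H
  atom 2: C, bond orders sum to 4 (valence 4) → 0 H
  atom 3: O, bond orders sum to 2 (valence 2) → 0 H
  atom 4: C, bond orders sum to 4 (valence 4) → 0 H
  atom 5: C, bond orders sum to 3 (valence 4) → 1 H
  atom 6: C, bond orders sum to 4 (valence 4) → 0 H
  atom 7: C, bond orders sum to 4 (valence 4) → 0 H
  atom 8: C, bond orders sum to 4 (valence 4) → 0 H
  atom 9: O, bond orders sum to 1 (valence 2) → 1 H
  atom 10: C, bond orders sum to 4 (valence 4) → 0 H
  atom 11: Cl (halogen, monovalent) → 0 H
  atom 12: C, bond orders sum to 4 (valence 4) → 0 H
  atom 13: N, bond orders sum to 1 (valence 3) → 2 H
  atom 14: C, bond orders sum to 4 (valence 4) → 0 H
  atom 15: C, bond orders sum to 3 (valence 4) → 1 H
  atom 16: C, bond orders sum to 3 (valence 4) → 1 H
  atom 17: C, bond orders sum to 4 (valence 4) → 0 H
  atom 18: N, bond orders sum to 3 (valence 3) → 0 H
Totals → C:12, H:8, Cl:1, N:3, O:2.
In Hill order: C12H8ClN3O2.

C12H8ClN3O2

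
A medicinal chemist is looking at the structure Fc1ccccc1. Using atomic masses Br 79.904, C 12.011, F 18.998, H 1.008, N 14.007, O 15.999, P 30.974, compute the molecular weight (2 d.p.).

First, the molecular formula is C6H5F (counting implicit H from valence).
  C: 6 × 12.011 = 72.066
  F: 1 × 18.998 = 18.998
  H: 5 × 1.008 = 5.040
Sum: 6×12.011 + 1×18.998 + 5×1.008 = 96.104 → 96.10 g/mol.

96.10 g/mol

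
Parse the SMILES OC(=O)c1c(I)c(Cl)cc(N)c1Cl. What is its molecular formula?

Walk through each heavy atom and fill implicit hydrogens from standard valence (C 4, N 3, O 2, S 2, halogen 1); for lowercase aromatic atoms, an aromatic c carries 1 H when it has two neighbours and 0 H with three, and aromatic n carries 0 H:
  atom 1: O, bond orders sum to 1 (valence 2) → 1 H
  atom 2: C, bond orders sum to 4 (valence 4) → 0 H
  atom 3: O, bond orders sum to 2 (valence 2) → 0 H
  atom 4: aromatic c, 3 neighbours → 0 H
  atom 5: aromatic c, 3 neighbours → 0 H
  atom 6: I (halogen, monovalent) → 0 H
  atom 7: aromatic c, 3 neighbours → 0 H
  atom 8: Cl (halogen, monovalent) → 0 H
  atom 9: aromatic c, 2 neighbours → 1 H
  atom 10: aromatic c, 3 neighbours → 0 H
  atom 11: N, bond orders sum to 1 (valence 3) → 2 H
  atom 12: aromatic c, 3 neighbours → 0 H
  atom 13: Cl (halogen, monovalent) → 0 H
Totals → C:7, H:4, Cl:2, I:1, N:1, O:2.
In Hill order: C7H4Cl2INO2.

C7H4Cl2INO2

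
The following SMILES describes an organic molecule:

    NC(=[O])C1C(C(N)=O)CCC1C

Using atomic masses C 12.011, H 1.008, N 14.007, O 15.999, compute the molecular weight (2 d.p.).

170.21 g/mol

First, the molecular formula is C8H14N2O2 (counting implicit H from valence).
  C: 8 × 12.011 = 96.088
  H: 14 × 1.008 = 14.112
  N: 2 × 14.007 = 28.014
  O: 2 × 15.999 = 31.998
Sum: 8×12.011 + 14×1.008 + 2×14.007 + 2×15.999 = 170.212 → 170.21 g/mol.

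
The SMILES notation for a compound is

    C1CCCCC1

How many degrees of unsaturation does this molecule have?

Molecular formula: C6H12.
DoU = (2C + 2 + N − H − X) / 2, where X is the halogen count and O/S are ignored.
    = (2·6 + 2 + 0 − 12 − 0) / 2 = 2 / 2 = 1.

1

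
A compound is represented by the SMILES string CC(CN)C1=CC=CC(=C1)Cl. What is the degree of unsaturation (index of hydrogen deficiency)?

Molecular formula: C9H12ClN.
DoU = (2C + 2 + N − H − X) / 2, where X is the halogen count and O/S are ignored.
    = (2·9 + 2 + 1 − 12 − 1) / 2 = 8 / 2 = 4.

4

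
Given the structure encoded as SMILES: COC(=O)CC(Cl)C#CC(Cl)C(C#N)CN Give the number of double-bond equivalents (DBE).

5

Molecular formula: C10H12Cl2N2O2.
DoU = (2C + 2 + N − H − X) / 2, where X is the halogen count and O/S are ignored.
    = (2·10 + 2 + 2 − 12 − 2) / 2 = 10 / 2 = 5.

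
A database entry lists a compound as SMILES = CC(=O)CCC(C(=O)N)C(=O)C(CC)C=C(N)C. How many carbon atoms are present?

13

Count every carbon token in the SMILES (each C, including those in ring-closure positions and inside branches).
Carbon count: 13.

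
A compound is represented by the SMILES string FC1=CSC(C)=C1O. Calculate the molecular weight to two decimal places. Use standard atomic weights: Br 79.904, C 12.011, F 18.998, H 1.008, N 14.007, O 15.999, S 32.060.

First, the molecular formula is C5H5FOS (counting implicit H from valence).
  C: 5 × 12.011 = 60.055
  F: 1 × 18.998 = 18.998
  H: 5 × 1.008 = 5.040
  O: 1 × 15.999 = 15.999
  S: 1 × 32.060 = 32.060
Sum: 5×12.011 + 1×18.998 + 5×1.008 + 1×15.999 + 1×32.060 = 132.152 → 132.15 g/mol.

132.15 g/mol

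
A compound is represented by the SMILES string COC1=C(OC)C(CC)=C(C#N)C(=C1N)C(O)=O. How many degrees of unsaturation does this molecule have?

7

Degree of unsaturation = (number of rings) + (number of π bonds).
Ring closures in the SMILES: 1.
π bonds: 4 double bonds (each 1 DoU), 1 triple bond (each 2 DoU) → 6 DoU from unsaturation.
Total DoU = 1 + 6 = 7.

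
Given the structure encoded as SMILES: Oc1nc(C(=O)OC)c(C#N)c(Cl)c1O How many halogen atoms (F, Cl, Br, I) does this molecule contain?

1

Halogen atoms appear at heavy-atom position 13 (1×Cl).
Other groups present: 1 ester, 2 hydroxyl, 1 nitrile.
Halogen count: 1.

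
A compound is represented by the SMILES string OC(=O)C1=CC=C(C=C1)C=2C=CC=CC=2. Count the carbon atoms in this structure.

Count every carbon token in the SMILES (each C, including those in ring-closure positions and inside branches).
Carbon count: 13.

13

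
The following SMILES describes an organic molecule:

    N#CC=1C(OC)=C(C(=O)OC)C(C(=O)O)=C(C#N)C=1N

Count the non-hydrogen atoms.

20

Every atom symbol written in the SMILES (organic subset) is one heavy atom; implicit H are not written.
Heavy atoms by element → C:12, N:3, O:5.
Total: 20.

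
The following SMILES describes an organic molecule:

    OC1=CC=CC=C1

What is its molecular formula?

C6H6O

Walk through each heavy atom and fill implicit hydrogens from standard valence (C 4, N 3, O 2, S 2, halogen 1):
  atom 1: O, bond orders sum to 1 (valence 2) → 1 H
  atom 2: C, bond orders sum to 4 (valence 4) → 0 H
  atom 3: C, bond orders sum to 3 (valence 4) → 1 H
  atom 4: C, bond orders sum to 3 (valence 4) → 1 H
  atom 5: C, bond orders sum to 3 (valence 4) → 1 H
  atom 6: C, bond orders sum to 3 (valence 4) → 1 H
  atom 7: C, bond orders sum to 3 (valence 4) → 1 H
Totals → C:6, H:6, O:1.
In Hill order: C6H6O.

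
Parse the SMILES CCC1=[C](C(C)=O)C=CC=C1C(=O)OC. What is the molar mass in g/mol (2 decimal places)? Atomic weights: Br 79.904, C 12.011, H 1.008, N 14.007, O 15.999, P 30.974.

First, the molecular formula is C12H14O3 (counting implicit H from valence).
  C: 12 × 12.011 = 144.132
  H: 14 × 1.008 = 14.112
  O: 3 × 15.999 = 47.997
Sum: 12×12.011 + 14×1.008 + 3×15.999 = 206.241 → 206.24 g/mol.

206.24 g/mol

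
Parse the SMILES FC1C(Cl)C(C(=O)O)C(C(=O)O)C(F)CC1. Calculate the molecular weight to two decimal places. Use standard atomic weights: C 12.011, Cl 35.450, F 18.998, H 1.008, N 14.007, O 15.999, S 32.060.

First, the molecular formula is C9H11ClF2O4 (counting implicit H from valence).
  C: 9 × 12.011 = 108.099
  Cl: 1 × 35.450 = 35.450
  F: 2 × 18.998 = 37.996
  H: 11 × 1.008 = 11.088
  O: 4 × 15.999 = 63.996
Sum: 9×12.011 + 1×35.450 + 2×18.998 + 11×1.008 + 4×15.999 = 256.629 → 256.63 g/mol.

256.63 g/mol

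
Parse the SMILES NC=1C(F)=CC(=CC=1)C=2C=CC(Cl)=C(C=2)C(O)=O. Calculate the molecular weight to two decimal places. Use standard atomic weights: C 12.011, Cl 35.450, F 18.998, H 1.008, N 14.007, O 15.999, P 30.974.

265.67 g/mol

First, the molecular formula is C13H9ClFNO2 (counting implicit H from valence).
  C: 13 × 12.011 = 156.143
  Cl: 1 × 35.450 = 35.450
  F: 1 × 18.998 = 18.998
  H: 9 × 1.008 = 9.072
  N: 1 × 14.007 = 14.007
  O: 2 × 15.999 = 31.998
Sum: 13×12.011 + 1×35.450 + 1×18.998 + 9×1.008 + 1×14.007 + 2×15.999 = 265.668 → 265.67 g/mol.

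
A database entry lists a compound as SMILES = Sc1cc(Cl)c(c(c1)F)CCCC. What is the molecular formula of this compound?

C10H12ClFS

Walk through each heavy atom and fill implicit hydrogens from standard valence (C 4, N 3, O 2, S 2, halogen 1); for lowercase aromatic atoms, an aromatic c carries 1 H when it has two neighbours and 0 H with three, and aromatic n carries 0 H:
  atom 1: S, bond orders sum to 1 (valence 2) → 1 H
  atom 2: aromatic c, 3 neighbours → 0 H
  atom 3: aromatic c, 2 neighbours → 1 H
  atom 4: aromatic c, 3 neighbours → 0 H
  atom 5: Cl (halogen, monovalent) → 0 H
  atom 6: aromatic c, 3 neighbours → 0 H
  atom 7: aromatic c, 3 neighbours → 0 H
  atom 8: aromatic c, 2 neighbours → 1 H
  atom 9: F (halogen, monovalent) → 0 H
  atom 10: C, bond orders sum to 2 (valence 4) → 2 H
  atom 11: C, bond orders sum to 2 (valence 4) → 2 H
  atom 12: C, bond orders sum to 2 (valence 4) → 2 H
  atom 13: C, bond orders sum to 1 (valence 4) → 3 H
Totals → C:10, H:12, Cl:1, F:1, S:1.
In Hill order: C10H12ClFS.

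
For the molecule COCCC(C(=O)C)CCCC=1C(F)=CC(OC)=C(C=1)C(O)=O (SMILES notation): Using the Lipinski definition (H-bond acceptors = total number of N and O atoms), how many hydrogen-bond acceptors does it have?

5

N atoms: 0; O atoms: 5.
Lipinski HBA = 0 + 5 = 5.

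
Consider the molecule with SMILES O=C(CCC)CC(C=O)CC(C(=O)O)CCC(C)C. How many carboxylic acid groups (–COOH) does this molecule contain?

The carboxylic acid motif appears at heavy-atom position 12 in the SMILES.
Other groups present: 1 aldehyde, 1 ketone.
Carboxylic acid count: 1.

1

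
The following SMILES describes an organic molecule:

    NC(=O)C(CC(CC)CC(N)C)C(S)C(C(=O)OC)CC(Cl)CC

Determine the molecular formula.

C17H33ClN2O3S

Walk through each heavy atom and fill implicit hydrogens from standard valence (C 4, N 3, O 2, S 2, halogen 1):
  atom 1: N, bond orders sum to 1 (valence 3) → 2 H
  atom 2: C, bond orders sum to 4 (valence 4) → 0 H
  atom 3: O, bond orders sum to 2 (valence 2) → 0 H
  atom 4: C, bond orders sum to 3 (valence 4) → 1 H
  atom 5: C, bond orders sum to 2 (valence 4) → 2 H
  atom 6: C, bond orders sum to 3 (valence 4) → 1 H
  atom 7: C, bond orders sum to 2 (valence 4) → 2 H
  atom 8: C, bond orders sum to 1 (valence 4) → 3 H
  atom 9: C, bond orders sum to 2 (valence 4) → 2 H
  atom 10: C, bond orders sum to 3 (valence 4) → 1 H
  atom 11: N, bond orders sum to 1 (valence 3) → 2 H
  atom 12: C, bond orders sum to 1 (valence 4) → 3 H
  atom 13: C, bond orders sum to 3 (valence 4) → 1 H
  atom 14: S, bond orders sum to 1 (valence 2) → 1 H
  atom 15: C, bond orders sum to 3 (valence 4) → 1 H
  atom 16: C, bond orders sum to 4 (valence 4) → 0 H
  atom 17: O, bond orders sum to 2 (valence 2) → 0 H
  atom 18: O, bond orders sum to 2 (valence 2) → 0 H
  atom 19: C, bond orders sum to 1 (valence 4) → 3 H
  atom 20: C, bond orders sum to 2 (valence 4) → 2 H
  atom 21: C, bond orders sum to 3 (valence 4) → 1 H
  atom 22: Cl (halogen, monovalent) → 0 H
  atom 23: C, bond orders sum to 2 (valence 4) → 2 H
  atom 24: C, bond orders sum to 1 (valence 4) → 3 H
Totals → C:17, H:33, Cl:1, N:2, O:3, S:1.
In Hill order: C17H33ClN2O3S.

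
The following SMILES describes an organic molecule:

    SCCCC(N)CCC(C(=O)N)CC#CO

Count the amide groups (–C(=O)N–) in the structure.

The amide motif appears at heavy-atom position 10 in the SMILES.
Other groups present: 1 alkyne, 1 hydroxyl, 1 primary amine, 1 thiol.
Amide count: 1.

1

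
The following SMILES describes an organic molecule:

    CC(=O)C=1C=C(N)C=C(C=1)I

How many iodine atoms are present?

1

Scan the SMILES for I atoms (remember two-letter symbols like Cl and Br are single atoms).
Iodine count: 1.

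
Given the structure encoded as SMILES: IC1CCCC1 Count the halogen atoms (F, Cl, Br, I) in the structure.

Halogen atoms appear at heavy-atom position 1 (1×I).
Halogen count: 1.

1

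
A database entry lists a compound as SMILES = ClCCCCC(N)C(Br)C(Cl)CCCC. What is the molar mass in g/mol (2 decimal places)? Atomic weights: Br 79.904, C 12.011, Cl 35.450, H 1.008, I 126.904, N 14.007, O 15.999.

First, the molecular formula is C11H22BrCl2N (counting implicit H from valence).
  Br: 1 × 79.904 = 79.904
  C: 11 × 12.011 = 132.121
  Cl: 2 × 35.450 = 70.900
  H: 22 × 1.008 = 22.176
  N: 1 × 14.007 = 14.007
Sum: 1×79.904 + 11×12.011 + 2×35.450 + 22×1.008 + 1×14.007 = 319.108 → 319.11 g/mol.

319.11 g/mol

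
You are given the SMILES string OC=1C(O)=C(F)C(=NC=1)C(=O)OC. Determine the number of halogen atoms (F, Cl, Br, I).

1

Halogen atoms appear at heavy-atom position 6 (1×F).
Other groups present: 1 ester, 2 hydroxyl.
Halogen count: 1.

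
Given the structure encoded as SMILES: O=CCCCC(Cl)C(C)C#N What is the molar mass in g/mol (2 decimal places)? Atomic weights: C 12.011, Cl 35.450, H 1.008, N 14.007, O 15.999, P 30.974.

173.64 g/mol

First, the molecular formula is C8H12ClNO (counting implicit H from valence).
  C: 8 × 12.011 = 96.088
  Cl: 1 × 35.450 = 35.450
  H: 12 × 1.008 = 12.096
  N: 1 × 14.007 = 14.007
  O: 1 × 15.999 = 15.999
Sum: 8×12.011 + 1×35.450 + 12×1.008 + 1×14.007 + 1×15.999 = 173.640 → 173.64 g/mol.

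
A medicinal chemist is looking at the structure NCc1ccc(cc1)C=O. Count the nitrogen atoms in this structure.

Scan the SMILES for N atoms (remember two-letter symbols like Cl and Br are single atoms).
Nitrogen count: 1.

1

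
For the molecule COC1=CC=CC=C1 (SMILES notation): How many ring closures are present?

In SMILES, each pair of matching ring-closure digits denotes one ring-closing bond; the number of such bonds equals the number of independent rings.
Ring-closure bonds here: 1.

1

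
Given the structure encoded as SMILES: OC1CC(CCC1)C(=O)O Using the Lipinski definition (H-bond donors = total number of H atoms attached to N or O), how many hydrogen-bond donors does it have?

2

Donors: find every N or O and count the H atoms it carries.
  atom 1 (O): bond orders sum to 1 → 1 H
  atom 9 (O): bond orders sum to 2 → 0 H
  atom 10 (O): bond orders sum to 1 → 1 H
Lipinski HBD = 2.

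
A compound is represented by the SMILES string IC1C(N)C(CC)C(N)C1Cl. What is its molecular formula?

Walk through each heavy atom and fill implicit hydrogens from standard valence (C 4, N 3, O 2, S 2, halogen 1):
  atom 1: I (halogen, monovalent) → 0 H
  atom 2: C, bond orders sum to 3 (valence 4) → 1 H
  atom 3: C, bond orders sum to 3 (valence 4) → 1 H
  atom 4: N, bond orders sum to 1 (valence 3) → 2 H
  atom 5: C, bond orders sum to 3 (valence 4) → 1 H
  atom 6: C, bond orders sum to 2 (valence 4) → 2 H
  atom 7: C, bond orders sum to 1 (valence 4) → 3 H
  atom 8: C, bond orders sum to 3 (valence 4) → 1 H
  atom 9: N, bond orders sum to 1 (valence 3) → 2 H
  atom 10: C, bond orders sum to 3 (valence 4) → 1 H
  atom 11: Cl (halogen, monovalent) → 0 H
Totals → C:7, H:14, Cl:1, I:1, N:2.

C7H14ClIN2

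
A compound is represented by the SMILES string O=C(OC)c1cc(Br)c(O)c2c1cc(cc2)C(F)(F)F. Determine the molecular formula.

Walk through each heavy atom and fill implicit hydrogens from standard valence (C 4, N 3, O 2, S 2, halogen 1); for lowercase aromatic atoms, an aromatic c carries 1 H when it has two neighbours and 0 H with three, and aromatic n carries 0 H:
  atom 1: O, bond orders sum to 2 (valence 2) → 0 H
  atom 2: C, bond orders sum to 4 (valence 4) → 0 H
  atom 3: O, bond orders sum to 2 (valence 2) → 0 H
  atom 4: C, bond orders sum to 1 (valence 4) → 3 H
  atom 5: aromatic c, 3 neighbours → 0 H
  atom 6: aromatic c, 2 neighbours → 1 H
  atom 7: aromatic c, 3 neighbours → 0 H
  atom 8: Br (halogen, monovalent) → 0 H
  atom 9: aromatic c, 3 neighbours → 0 H
  atom 10: O, bond orders sum to 1 (valence 2) → 1 H
  atom 11: aromatic c, 3 neighbours → 0 H
  atom 12: aromatic c, 3 neighbours → 0 H
  atom 13: aromatic c, 2 neighbours → 1 H
  atom 14: aromatic c, 3 neighbours → 0 H
  atom 15: aromatic c, 2 neighbours → 1 H
  atom 16: aromatic c, 2 neighbours → 1 H
  atom 17: C, bond orders sum to 4 (valence 4) → 0 H
  atom 18: F (halogen, monovalent) → 0 H
  atom 19: F (halogen, monovalent) → 0 H
  atom 20: F (halogen, monovalent) → 0 H
Totals → C:13, H:8, Br:1, F:3, O:3.

C13H8BrF3O3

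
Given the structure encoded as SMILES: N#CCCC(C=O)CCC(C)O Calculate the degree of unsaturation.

Degree of unsaturation = (number of rings) + (number of π bonds).
Ring closures in the SMILES: 0.
π bonds: 1 double bond (each 1 DoU), 1 triple bond (each 2 DoU) → 3 DoU from unsaturation.
Total DoU = 0 + 3 = 3.

3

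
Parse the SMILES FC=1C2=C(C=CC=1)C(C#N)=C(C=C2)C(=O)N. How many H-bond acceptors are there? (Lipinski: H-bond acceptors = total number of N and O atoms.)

N atoms: 2; O atoms: 1.
Lipinski HBA = 2 + 1 = 3.

3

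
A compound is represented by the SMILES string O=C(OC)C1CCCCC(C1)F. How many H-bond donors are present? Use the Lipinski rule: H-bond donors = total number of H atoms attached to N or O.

0

Donors: find every N or O and count the H atoms it carries.
  atom 1 (O): bond orders sum to 2 → 0 H
  atom 3 (O): bond orders sum to 2 → 0 H
Lipinski HBD = 0.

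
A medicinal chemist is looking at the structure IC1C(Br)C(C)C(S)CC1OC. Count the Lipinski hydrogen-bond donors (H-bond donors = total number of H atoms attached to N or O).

Donors: find every N or O and count the H atoms it carries.
  atom 11 (O): bond orders sum to 2 → 0 H
Lipinski HBD = 0.

0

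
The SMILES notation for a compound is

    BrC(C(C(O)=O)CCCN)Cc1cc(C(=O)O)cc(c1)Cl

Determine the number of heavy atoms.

21

Every atom symbol written in the SMILES (organic subset) is one heavy atom; implicit H are not written.
Heavy atoms by element → Br:1, C:14, Cl:1, N:1, O:4.
Total: 21.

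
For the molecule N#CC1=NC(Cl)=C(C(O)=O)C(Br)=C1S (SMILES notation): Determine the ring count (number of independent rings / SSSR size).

1

In SMILES, each pair of matching ring-closure digits denotes one ring-closing bond; the number of such bonds equals the number of independent rings.
Ring-closure bonds here: 1.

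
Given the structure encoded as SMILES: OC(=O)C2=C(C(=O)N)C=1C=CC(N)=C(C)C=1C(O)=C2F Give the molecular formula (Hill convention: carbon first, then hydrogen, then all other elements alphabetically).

C13H11FN2O4

Walk through each heavy atom and fill implicit hydrogens from standard valence (C 4, N 3, O 2, S 2, halogen 1):
  atom 1: O, bond orders sum to 1 (valence 2) → 1 H
  atom 2: C, bond orders sum to 4 (valence 4) → 0 H
  atom 3: O, bond orders sum to 2 (valence 2) → 0 H
  atom 4: C, bond orders sum to 4 (valence 4) → 0 H
  atom 5: C, bond orders sum to 4 (valence 4) → 0 H
  atom 6: C, bond orders sum to 4 (valence 4) → 0 H
  atom 7: O, bond orders sum to 2 (valence 2) → 0 H
  atom 8: N, bond orders sum to 1 (valence 3) → 2 H
  atom 9: C, bond orders sum to 4 (valence 4) → 0 H
  atom 10: C, bond orders sum to 3 (valence 4) → 1 H
  atom 11: C, bond orders sum to 3 (valence 4) → 1 H
  atom 12: C, bond orders sum to 4 (valence 4) → 0 H
  atom 13: N, bond orders sum to 1 (valence 3) → 2 H
  atom 14: C, bond orders sum to 4 (valence 4) → 0 H
  atom 15: C, bond orders sum to 1 (valence 4) → 3 H
  atom 16: C, bond orders sum to 4 (valence 4) → 0 H
  atom 17: C, bond orders sum to 4 (valence 4) → 0 H
  atom 18: O, bond orders sum to 1 (valence 2) → 1 H
  atom 19: C, bond orders sum to 4 (valence 4) → 0 H
  atom 20: F (halogen, monovalent) → 0 H
Totals → C:13, H:11, F:1, N:2, O:4.
In Hill order: C13H11FN2O4.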